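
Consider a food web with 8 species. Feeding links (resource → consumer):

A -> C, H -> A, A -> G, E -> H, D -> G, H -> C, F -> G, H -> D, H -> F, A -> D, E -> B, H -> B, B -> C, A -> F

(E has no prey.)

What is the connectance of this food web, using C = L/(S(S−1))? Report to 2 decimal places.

C = 0.25

The web has S = 8 species and L = 14 feeding links.
C = L / (S(S−1)) = 14 / 56 = 0.2500 ≈ 0.25.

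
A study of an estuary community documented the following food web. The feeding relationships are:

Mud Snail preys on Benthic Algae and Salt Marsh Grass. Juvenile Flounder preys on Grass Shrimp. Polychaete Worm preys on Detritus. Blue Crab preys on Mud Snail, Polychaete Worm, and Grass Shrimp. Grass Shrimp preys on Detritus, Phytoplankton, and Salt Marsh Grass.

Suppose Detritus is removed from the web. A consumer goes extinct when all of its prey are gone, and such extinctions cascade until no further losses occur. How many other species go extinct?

1

Remove Detritus.
Round 1: Polychaete Worm (all prey gone) → extinct.
No further losses. Total secondary extinctions: 1.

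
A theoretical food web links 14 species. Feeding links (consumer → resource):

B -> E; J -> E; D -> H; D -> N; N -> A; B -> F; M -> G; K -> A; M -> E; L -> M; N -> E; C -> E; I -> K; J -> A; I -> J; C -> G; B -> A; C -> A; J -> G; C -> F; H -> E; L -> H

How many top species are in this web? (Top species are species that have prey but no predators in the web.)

Top species (has prey, but nothing eats it): C, B, I, L, D.
Count: 5.

5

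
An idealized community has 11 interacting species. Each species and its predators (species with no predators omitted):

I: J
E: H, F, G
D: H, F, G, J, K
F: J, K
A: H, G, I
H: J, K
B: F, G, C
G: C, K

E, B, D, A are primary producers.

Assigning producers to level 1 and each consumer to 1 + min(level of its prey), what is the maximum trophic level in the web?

2

Producers (level 1): E, B, D, A.
Following each consumer down to its lowest-level prey: E → H (levels 1 through 2).
All prey of H (E 1, D 1, A 1) are at level 1 or above, so H is at level 1 + 1 = 2.
Every consumer has at least one prey at level 1 or below, so none exceeds level 2.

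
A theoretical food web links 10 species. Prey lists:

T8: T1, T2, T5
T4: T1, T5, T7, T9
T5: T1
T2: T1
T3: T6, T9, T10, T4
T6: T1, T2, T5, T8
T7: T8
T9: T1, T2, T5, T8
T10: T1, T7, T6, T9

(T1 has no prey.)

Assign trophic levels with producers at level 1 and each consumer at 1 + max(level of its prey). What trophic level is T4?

T1 is a producer → level 1.
T2 eats T1 → level 2.
T8 eats T2 (level 2); other prey at levels: T1 1, T5 2 → level 3.
T7 eats T8 → level 4.
T4 eats T7 (level 4); other prey at levels: T1 1, T5 2, T9 4 → level 5.

Trophic level 5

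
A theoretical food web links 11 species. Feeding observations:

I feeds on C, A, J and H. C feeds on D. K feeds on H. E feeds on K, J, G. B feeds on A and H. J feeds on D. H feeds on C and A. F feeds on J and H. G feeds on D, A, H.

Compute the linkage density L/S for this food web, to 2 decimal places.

L/S = 1.73

There are L = 19 links among S = 11 species.
L/S = 19/11 = 1.7273 ≈ 1.73.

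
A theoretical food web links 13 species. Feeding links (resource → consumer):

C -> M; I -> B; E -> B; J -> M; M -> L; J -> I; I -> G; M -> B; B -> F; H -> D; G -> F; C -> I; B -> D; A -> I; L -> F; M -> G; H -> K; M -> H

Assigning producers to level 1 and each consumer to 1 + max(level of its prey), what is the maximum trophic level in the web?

Producers (level 1): J, C, E, A.
J → M → L → F gives F level 4.
No species has a prey at level 4, so no species reaches level 5.

4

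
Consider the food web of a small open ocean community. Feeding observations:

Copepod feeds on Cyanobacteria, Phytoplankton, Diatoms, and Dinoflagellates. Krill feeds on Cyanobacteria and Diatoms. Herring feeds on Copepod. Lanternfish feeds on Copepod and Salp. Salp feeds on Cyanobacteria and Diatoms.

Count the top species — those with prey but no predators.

3

Top species (has prey, but nothing eats it): Krill, Herring, Lanternfish.
Count: 3.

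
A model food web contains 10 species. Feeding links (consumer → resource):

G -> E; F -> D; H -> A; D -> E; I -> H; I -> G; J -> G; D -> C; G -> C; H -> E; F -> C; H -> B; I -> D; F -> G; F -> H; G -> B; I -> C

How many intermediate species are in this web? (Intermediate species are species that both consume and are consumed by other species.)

Intermediate species (has both prey and predators): H, D, G.
Count: 3.

3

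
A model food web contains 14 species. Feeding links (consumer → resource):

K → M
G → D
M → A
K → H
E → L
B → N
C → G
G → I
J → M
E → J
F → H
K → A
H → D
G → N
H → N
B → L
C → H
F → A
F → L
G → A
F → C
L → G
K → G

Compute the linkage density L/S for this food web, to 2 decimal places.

There are L = 23 links among S = 14 species.
L/S = 23/14 = 1.6429 ≈ 1.64.

L/S = 1.64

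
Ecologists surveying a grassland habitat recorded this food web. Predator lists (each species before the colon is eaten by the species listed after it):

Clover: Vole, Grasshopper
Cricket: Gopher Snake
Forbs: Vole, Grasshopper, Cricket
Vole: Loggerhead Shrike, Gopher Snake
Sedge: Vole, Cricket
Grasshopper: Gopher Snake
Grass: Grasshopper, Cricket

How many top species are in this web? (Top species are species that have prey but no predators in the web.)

2

Top species (has prey, but nothing eats it): Loggerhead Shrike, Gopher Snake.
Count: 2.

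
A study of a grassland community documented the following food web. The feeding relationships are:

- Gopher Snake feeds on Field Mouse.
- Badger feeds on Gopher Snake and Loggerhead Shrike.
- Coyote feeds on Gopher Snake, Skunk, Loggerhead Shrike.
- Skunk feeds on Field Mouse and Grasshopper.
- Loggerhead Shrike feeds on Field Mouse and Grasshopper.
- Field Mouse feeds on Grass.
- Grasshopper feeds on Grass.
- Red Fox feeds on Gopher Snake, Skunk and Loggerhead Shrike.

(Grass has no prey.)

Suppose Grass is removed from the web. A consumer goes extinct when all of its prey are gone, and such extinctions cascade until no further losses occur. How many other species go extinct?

8

Remove Grass.
Round 1: Field Mouse (all prey gone), Grasshopper (all prey gone) → extinct.
Round 2: Skunk (all prey gone), Gopher Snake (all prey gone), Loggerhead Shrike (all prey gone) → extinct.
Round 3: Red Fox (all prey gone), Badger (all prey gone), Coyote (all prey gone) → extinct.
No further losses. Total secondary extinctions: 8.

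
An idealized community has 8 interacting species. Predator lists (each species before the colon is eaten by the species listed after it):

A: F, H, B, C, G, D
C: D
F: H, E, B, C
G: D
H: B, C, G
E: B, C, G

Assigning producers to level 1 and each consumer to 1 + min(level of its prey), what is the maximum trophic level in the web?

Producers (level 1): A.
Following each consumer down to its lowest-level prey: A → F → E (levels 1 through 3).
All prey of E (F 2) are at level 2 or above, so E is at level 1 + 2 = 3.
Every consumer has at least one prey at level 2 or below, so none exceeds level 3.

3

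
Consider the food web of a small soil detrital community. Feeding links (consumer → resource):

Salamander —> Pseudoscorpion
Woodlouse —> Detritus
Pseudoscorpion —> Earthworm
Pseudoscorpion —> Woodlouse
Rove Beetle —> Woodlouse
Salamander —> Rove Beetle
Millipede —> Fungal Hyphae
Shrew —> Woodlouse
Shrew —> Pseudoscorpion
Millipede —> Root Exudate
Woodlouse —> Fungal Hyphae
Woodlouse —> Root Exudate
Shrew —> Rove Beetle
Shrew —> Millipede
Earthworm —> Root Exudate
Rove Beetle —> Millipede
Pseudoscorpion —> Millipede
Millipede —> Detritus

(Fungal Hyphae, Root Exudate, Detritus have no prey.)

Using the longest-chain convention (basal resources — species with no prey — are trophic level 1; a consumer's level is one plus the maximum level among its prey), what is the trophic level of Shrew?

Trophic level 4

Fungal Hyphae has no prey (basal) → level 1.
Woodlouse eats Fungal Hyphae (level 1); other prey at levels: Root Exudate 1, Detritus 1 → level 2.
Rove Beetle eats Woodlouse (level 2); other prey at levels: Millipede 2 → level 3.
Shrew eats Rove Beetle (level 3); other prey at levels: Woodlouse 2, Millipede 2, Pseudoscorpion 3 → level 4.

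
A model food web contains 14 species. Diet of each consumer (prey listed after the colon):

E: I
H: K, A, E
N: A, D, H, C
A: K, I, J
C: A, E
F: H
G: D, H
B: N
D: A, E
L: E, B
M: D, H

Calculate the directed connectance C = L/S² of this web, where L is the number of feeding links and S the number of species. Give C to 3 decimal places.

C = 0.117

The web has S = 14 species and L = 23 feeding links.
C = L / S² = 23 / 196 = 0.1173 ≈ 0.117.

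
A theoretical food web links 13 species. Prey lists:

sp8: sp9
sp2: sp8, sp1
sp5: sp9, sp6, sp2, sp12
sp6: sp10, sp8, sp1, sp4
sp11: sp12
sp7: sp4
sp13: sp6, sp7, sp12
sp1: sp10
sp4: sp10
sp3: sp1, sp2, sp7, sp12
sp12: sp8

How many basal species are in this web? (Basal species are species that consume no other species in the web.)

2

Basal species (no prey listed): sp9, sp10.
Count: 2.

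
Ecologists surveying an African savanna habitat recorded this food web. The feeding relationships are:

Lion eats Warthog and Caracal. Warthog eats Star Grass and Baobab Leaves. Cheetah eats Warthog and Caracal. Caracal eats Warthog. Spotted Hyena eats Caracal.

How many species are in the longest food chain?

4 species

One longest chain: Baobab Leaves → Warthog → Caracal → Cheetah.
It has 4 species and 3 links.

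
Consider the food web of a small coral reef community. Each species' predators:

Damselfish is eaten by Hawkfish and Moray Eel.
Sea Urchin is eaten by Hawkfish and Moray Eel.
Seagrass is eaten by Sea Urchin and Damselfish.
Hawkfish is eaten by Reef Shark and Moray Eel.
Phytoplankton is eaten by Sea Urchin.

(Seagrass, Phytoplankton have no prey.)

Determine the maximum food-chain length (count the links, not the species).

3 links

One longest chain: Seagrass → Damselfish → Hawkfish → Reef Shark.
It has 4 species and 3 links.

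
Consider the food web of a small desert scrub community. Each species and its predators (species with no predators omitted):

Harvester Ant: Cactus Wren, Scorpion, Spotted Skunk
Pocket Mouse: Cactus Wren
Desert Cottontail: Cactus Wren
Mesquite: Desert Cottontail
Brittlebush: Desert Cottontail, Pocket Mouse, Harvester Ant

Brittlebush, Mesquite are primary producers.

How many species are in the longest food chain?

One longest chain: Brittlebush → Desert Cottontail → Cactus Wren.
It has 3 species and 2 links.

3 species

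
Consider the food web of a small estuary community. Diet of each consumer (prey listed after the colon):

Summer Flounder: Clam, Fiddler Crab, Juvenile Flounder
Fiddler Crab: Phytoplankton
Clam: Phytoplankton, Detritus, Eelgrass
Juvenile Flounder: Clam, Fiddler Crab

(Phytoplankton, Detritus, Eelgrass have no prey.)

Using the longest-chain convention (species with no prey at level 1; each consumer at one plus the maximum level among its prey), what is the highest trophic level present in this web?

4

Basal resources (level 1): Phytoplankton, Detritus, Eelgrass.
Phytoplankton → Clam → Juvenile Flounder → Summer Flounder gives Summer Flounder level 4.
No species has a prey at level 4, so no species reaches level 5.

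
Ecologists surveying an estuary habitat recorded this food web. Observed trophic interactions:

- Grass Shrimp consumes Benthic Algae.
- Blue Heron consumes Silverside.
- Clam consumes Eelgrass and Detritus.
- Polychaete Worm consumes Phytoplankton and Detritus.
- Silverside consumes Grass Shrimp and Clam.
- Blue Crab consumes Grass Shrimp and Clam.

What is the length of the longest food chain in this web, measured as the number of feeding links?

3 links

One longest chain: Eelgrass → Clam → Silverside → Blue Heron.
It has 4 species and 3 links.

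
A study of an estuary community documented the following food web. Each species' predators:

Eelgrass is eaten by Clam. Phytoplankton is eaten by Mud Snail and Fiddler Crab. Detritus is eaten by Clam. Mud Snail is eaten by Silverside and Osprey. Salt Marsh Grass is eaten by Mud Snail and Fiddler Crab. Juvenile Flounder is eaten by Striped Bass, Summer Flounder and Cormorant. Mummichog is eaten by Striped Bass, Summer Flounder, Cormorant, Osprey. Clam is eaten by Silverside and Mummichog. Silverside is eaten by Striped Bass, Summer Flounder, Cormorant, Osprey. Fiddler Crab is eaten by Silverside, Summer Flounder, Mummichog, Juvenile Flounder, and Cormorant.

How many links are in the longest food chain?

One longest chain: Salt Marsh Grass → Fiddler Crab → Mummichog → Osprey.
It has 4 species and 3 links.

3 links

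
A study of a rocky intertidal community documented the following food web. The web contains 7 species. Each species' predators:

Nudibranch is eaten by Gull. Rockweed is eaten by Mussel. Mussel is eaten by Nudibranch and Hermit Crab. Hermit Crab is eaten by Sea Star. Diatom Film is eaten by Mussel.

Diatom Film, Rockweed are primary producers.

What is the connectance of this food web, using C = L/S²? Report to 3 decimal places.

C = 0.122

The web has S = 7 species and L = 6 feeding links.
C = L / S² = 6 / 49 = 0.1224 ≈ 0.122.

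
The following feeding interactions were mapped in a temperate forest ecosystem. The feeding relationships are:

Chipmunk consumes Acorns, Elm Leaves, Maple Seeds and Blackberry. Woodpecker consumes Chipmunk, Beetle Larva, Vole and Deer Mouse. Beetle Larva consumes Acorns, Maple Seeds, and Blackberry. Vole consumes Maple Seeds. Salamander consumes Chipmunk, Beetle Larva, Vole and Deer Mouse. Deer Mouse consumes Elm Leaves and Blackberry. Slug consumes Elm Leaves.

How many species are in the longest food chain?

One longest chain: Acorns → Beetle Larva → Woodpecker.
It has 3 species and 2 links.

3 species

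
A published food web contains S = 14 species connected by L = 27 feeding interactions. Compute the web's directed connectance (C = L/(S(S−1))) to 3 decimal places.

The web has S = 14 species and L = 27 feeding links.
C = L / (S(S−1)) = 27 / 182 = 0.1484 ≈ 0.148.

C = 0.148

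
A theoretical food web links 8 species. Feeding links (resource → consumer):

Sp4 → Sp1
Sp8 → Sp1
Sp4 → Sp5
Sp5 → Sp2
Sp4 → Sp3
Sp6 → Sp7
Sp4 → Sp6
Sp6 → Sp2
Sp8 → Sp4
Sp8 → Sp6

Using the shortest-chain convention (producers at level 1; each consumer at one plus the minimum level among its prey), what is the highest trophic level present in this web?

3

Producers (level 1): Sp8.
Following each consumer down to its lowest-level prey: Sp8 → Sp6 → Sp2 (levels 1 through 3).
All prey of Sp2 (Sp6 2, Sp5 3) are at level 2 or above, so Sp2 is at level 1 + 2 = 3.
Every consumer has at least one prey at level 2 or below, so none exceeds level 3.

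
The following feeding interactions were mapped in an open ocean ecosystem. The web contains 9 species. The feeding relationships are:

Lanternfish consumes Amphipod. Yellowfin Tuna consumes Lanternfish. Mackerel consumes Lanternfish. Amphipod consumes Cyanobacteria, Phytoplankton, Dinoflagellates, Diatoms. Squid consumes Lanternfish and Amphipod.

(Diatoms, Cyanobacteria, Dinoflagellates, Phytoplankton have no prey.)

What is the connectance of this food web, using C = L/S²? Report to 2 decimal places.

The web has S = 9 species and L = 9 feeding links.
C = L / S² = 9 / 81 = 0.1111 ≈ 0.11.

C = 0.11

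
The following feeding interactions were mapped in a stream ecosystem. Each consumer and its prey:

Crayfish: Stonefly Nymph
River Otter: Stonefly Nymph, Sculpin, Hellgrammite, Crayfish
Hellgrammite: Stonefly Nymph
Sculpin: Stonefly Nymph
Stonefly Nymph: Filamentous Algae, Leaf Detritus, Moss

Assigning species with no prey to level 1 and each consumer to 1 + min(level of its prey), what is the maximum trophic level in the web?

Basal resources (level 1): Filamentous Algae, Leaf Detritus, Moss.
Following each consumer down to its lowest-level prey: Filamentous Algae → Stonefly Nymph → Sculpin (levels 1 through 3).
All prey of Sculpin (Stonefly Nymph 2) are at level 2 or above, so Sculpin is at level 1 + 2 = 3.
Every consumer has at least one prey at level 2 or below, so none exceeds level 3.

3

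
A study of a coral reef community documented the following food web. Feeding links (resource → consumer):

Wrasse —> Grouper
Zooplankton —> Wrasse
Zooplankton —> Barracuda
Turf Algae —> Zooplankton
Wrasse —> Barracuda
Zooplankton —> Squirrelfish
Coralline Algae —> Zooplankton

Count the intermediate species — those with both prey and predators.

2

Intermediate species (has both prey and predators): Zooplankton, Wrasse.
Count: 2.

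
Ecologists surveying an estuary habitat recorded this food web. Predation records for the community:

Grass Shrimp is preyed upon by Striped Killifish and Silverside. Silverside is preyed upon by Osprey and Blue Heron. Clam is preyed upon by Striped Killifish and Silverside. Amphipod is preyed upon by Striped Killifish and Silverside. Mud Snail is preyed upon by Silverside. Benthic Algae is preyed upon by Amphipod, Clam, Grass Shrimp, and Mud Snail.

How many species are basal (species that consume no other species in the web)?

Basal species (no prey listed): Benthic Algae.
Count: 1.

1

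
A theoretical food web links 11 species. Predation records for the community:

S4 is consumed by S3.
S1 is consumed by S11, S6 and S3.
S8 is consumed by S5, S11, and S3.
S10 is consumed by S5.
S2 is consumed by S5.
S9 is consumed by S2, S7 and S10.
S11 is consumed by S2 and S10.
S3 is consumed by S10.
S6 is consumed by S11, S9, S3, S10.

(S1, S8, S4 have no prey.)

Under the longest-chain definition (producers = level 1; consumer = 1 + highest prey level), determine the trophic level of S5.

S1 is a producer → level 1.
S6 eats S1 → level 2.
S11 eats S6 (level 2); other prey at levels: S1 1, S8 1 → level 3.
S2 eats S11 (level 3); other prey at levels: S9 3 → level 4.
S5 eats S2 (level 4); other prey at levels: S8 1, S10 4 → level 5.

Trophic level 5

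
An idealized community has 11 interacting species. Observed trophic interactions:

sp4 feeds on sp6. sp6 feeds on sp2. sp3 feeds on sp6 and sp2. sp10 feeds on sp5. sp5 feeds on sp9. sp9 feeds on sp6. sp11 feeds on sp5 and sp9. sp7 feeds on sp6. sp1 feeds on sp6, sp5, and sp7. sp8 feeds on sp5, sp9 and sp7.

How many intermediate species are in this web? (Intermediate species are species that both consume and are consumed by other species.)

Intermediate species (has both prey and predators): sp6, sp9, sp7, sp5.
Count: 4.

4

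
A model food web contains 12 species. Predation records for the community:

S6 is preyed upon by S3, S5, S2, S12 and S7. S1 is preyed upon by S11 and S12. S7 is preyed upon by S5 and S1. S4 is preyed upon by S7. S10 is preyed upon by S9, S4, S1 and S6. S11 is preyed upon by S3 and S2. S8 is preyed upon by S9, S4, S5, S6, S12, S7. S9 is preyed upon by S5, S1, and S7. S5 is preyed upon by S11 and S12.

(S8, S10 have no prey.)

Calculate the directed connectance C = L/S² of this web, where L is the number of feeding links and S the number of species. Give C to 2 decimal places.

The web has S = 12 species and L = 27 feeding links.
C = L / S² = 27 / 144 = 0.1875 ≈ 0.19.

C = 0.19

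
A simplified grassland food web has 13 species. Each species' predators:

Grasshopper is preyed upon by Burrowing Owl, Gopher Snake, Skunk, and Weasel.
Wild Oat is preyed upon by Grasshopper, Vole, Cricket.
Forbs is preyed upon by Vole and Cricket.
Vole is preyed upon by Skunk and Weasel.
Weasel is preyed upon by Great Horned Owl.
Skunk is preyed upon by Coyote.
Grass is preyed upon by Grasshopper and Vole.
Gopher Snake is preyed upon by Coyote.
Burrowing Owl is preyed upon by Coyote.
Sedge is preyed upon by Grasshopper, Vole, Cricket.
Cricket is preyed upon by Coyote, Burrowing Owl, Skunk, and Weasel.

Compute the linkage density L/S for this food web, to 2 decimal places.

L/S = 1.85

There are L = 24 links among S = 13 species.
L/S = 24/13 = 1.8462 ≈ 1.85.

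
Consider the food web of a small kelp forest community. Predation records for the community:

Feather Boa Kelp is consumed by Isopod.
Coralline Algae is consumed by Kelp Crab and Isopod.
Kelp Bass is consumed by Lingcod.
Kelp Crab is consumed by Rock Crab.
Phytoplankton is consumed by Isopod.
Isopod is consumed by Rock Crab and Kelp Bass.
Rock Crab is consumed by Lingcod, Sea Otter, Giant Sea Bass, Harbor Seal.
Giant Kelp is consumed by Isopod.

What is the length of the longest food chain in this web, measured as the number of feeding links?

One longest chain: Giant Kelp → Isopod → Rock Crab → Giant Sea Bass.
It has 4 species and 3 links.

3 links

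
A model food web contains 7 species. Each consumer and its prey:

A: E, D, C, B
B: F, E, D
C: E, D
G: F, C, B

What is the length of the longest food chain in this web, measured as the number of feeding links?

2 links

One longest chain: E → C → A.
It has 3 species and 2 links.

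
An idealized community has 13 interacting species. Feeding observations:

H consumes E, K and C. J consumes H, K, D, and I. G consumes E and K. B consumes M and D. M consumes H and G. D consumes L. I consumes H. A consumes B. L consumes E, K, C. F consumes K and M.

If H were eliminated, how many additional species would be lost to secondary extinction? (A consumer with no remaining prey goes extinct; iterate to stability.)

1

Remove H.
Round 1: I (all prey gone) → extinct.
No further losses. Total secondary extinctions: 1.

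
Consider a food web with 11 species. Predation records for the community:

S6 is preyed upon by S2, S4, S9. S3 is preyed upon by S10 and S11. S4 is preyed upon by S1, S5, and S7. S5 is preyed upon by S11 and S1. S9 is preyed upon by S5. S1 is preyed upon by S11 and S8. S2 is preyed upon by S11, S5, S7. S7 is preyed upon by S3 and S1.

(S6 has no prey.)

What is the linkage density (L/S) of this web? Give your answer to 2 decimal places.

L/S = 1.64

There are L = 18 links among S = 11 species.
L/S = 18/11 = 1.6364 ≈ 1.64.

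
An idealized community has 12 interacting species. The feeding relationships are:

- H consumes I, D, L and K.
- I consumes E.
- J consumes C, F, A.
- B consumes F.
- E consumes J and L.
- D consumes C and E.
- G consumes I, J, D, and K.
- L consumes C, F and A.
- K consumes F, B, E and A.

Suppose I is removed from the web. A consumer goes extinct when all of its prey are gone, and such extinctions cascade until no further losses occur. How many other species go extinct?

Remove I.
Every predator of it retains at least one other prey: G still has J, D, K; H still has L, D, K.
No consumer loses all prey, so no secondary extinctions occur.

0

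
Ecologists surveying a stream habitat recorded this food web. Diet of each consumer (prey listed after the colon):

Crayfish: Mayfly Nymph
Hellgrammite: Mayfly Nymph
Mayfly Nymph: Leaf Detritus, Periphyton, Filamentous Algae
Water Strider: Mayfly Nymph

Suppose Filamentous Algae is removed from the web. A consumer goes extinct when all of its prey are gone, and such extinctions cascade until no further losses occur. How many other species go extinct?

0

Remove Filamentous Algae.
Every predator of it retains at least one other prey: Mayfly Nymph still has Leaf Detritus, Periphyton.
No consumer loses all prey, so no secondary extinctions occur.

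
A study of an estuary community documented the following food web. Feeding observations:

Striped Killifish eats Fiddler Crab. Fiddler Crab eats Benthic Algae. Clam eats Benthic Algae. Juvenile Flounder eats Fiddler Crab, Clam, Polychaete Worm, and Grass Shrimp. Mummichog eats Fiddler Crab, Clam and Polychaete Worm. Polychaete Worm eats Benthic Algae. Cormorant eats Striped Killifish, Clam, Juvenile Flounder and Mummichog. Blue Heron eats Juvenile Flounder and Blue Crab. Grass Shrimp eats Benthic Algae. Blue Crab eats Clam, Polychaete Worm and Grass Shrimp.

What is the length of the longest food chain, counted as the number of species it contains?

One longest chain: Benthic Algae → Clam → Juvenile Flounder → Blue Heron.
It has 4 species and 3 links.

4 species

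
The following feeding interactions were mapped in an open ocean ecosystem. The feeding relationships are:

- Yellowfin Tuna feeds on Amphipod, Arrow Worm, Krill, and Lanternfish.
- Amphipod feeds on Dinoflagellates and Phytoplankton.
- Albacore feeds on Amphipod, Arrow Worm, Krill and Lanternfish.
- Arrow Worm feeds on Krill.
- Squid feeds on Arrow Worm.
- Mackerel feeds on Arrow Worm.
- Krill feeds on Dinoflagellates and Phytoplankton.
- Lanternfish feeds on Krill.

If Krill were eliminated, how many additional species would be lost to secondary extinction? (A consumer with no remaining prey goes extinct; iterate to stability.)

Remove Krill.
Round 1: Lanternfish (all prey gone), Arrow Worm (all prey gone) → extinct.
Round 2: Squid (all prey gone), Mackerel (all prey gone) → extinct.
No further losses. Total secondary extinctions: 4.

4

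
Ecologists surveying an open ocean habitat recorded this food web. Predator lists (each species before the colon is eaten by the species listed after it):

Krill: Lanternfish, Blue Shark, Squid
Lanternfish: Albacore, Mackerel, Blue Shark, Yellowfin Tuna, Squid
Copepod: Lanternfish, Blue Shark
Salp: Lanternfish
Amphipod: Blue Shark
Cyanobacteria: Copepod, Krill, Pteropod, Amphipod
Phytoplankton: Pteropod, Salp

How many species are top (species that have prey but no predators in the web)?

Top species (has prey, but nothing eats it): Pteropod, Albacore, Mackerel, Blue Shark, Yellowfin Tuna, Squid.
Count: 6.

6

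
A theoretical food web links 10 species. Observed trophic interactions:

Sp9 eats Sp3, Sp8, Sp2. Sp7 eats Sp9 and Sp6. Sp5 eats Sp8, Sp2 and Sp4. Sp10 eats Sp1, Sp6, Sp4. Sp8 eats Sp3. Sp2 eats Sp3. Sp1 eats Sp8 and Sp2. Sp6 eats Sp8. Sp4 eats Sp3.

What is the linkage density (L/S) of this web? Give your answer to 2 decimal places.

There are L = 17 links among S = 10 species.
L/S = 17/10 = 1.7000 ≈ 1.70.

L/S = 1.70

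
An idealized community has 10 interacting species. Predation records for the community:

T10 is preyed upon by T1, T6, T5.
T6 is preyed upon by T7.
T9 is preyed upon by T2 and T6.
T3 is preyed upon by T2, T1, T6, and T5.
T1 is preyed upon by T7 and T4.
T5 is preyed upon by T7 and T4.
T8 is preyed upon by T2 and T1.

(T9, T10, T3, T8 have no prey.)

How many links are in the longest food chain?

One longest chain: T10 → T1 → T7.
It has 3 species and 2 links.

2 links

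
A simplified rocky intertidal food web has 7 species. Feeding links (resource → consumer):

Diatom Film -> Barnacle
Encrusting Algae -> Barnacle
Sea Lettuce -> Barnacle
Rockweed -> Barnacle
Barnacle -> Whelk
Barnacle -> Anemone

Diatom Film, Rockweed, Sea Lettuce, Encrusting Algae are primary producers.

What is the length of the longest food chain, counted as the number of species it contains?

One longest chain: Diatom Film → Barnacle → Whelk.
It has 3 species and 2 links.

3 species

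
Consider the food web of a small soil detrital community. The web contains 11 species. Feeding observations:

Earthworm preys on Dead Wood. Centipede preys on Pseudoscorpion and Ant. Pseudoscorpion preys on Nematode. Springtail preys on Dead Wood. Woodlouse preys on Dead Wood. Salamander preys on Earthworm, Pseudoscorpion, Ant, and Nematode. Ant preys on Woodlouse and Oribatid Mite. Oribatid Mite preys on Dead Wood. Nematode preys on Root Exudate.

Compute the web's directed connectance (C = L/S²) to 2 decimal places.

The web has S = 11 species and L = 14 feeding links.
C = L / S² = 14 / 121 = 0.1157 ≈ 0.12.

C = 0.12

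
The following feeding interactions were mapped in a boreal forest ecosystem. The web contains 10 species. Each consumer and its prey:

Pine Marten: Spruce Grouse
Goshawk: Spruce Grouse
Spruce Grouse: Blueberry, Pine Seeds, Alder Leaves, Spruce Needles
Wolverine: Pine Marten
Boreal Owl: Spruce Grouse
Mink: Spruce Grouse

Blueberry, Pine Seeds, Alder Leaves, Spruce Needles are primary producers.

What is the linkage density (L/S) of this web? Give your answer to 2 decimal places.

L/S = 0.90

There are L = 9 links among S = 10 species.
L/S = 9/10 = 0.9000 ≈ 0.90.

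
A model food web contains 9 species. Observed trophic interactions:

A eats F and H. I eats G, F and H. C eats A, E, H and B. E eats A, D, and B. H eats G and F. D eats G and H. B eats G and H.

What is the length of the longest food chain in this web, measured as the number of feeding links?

4 links

One longest chain: F → H → B → E → C.
It has 5 species and 4 links.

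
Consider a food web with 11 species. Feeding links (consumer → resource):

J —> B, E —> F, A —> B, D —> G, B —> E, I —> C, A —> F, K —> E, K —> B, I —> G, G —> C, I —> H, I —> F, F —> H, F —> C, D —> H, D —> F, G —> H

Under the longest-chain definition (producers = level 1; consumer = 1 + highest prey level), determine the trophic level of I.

Trophic level 3

H is a producer → level 1.
F eats H (level 1); other prey at levels: C 1 → level 2.
I eats F (level 2); other prey at levels: H 1, C 1, G 2 → level 3.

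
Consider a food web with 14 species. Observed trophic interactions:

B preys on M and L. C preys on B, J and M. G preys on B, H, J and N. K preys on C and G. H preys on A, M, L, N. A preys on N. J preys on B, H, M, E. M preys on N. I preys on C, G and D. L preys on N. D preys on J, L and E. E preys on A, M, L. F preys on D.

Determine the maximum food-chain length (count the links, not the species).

5 links

One longest chain: N → A → E → J → D → F.
It has 6 species and 5 links.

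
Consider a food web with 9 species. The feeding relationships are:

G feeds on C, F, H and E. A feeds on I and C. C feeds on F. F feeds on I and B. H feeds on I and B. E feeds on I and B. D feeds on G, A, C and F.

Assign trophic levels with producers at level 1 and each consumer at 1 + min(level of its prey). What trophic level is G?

Trophic level 3

B is a producer → level 1.
F eats B → level 2.
G eats F → level 3.
No prey of G is below level 2, so 3 is the minimum.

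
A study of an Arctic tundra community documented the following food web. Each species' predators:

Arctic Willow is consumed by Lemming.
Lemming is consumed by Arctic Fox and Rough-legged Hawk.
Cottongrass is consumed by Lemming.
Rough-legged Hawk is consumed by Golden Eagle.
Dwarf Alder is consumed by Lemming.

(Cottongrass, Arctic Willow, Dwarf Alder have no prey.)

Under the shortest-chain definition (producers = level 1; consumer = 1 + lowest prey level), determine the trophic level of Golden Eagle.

Trophic level 4

Cottongrass is a producer → level 1.
Lemming eats Cottongrass → level 2.
Rough-legged Hawk eats Lemming → level 3.
Golden Eagle eats Rough-legged Hawk → level 4.
No prey of Golden Eagle is below level 3, so 4 is the minimum.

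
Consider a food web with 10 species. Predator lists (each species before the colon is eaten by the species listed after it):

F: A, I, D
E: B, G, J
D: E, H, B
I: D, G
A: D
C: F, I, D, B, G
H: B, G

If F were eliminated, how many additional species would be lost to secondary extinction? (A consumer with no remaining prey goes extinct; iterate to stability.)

Remove F.
Round 1: A (all prey gone) → extinct.
No further losses. Total secondary extinctions: 1.

1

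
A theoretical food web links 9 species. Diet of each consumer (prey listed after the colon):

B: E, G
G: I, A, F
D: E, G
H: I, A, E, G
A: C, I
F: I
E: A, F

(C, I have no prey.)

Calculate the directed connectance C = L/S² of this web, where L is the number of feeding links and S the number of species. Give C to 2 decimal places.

The web has S = 9 species and L = 16 feeding links.
C = L / S² = 16 / 81 = 0.1975 ≈ 0.20.

C = 0.20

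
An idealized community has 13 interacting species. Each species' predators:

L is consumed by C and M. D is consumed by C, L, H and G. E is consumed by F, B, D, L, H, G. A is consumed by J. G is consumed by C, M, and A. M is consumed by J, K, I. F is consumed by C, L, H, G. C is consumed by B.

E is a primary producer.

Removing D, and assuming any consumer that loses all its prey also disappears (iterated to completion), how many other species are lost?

0

Remove D.
Every predator of it retains at least one other prey: L still has E, F; H still has E, F; G still has E, F; C still has F, L, G.
No consumer loses all prey, so no secondary extinctions occur.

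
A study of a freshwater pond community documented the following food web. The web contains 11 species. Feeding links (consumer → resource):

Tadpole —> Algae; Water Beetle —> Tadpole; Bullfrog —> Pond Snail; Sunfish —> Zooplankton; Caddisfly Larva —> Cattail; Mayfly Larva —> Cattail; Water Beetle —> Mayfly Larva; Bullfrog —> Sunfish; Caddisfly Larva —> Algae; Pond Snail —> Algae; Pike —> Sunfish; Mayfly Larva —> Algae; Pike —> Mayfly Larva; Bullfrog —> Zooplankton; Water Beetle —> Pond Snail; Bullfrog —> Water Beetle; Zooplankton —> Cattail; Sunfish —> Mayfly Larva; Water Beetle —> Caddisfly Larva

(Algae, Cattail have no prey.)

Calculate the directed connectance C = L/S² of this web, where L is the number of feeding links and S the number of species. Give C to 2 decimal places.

The web has S = 11 species and L = 19 feeding links.
C = L / S² = 19 / 121 = 0.1570 ≈ 0.16.

C = 0.16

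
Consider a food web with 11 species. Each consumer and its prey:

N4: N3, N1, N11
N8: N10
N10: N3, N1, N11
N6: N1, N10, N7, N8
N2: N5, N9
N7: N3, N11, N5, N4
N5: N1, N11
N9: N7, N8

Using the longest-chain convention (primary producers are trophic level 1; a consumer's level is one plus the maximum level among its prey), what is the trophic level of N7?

N1 is a producer → level 1.
N5 eats N1 (level 1); other prey at levels: N11 1 → level 2.
N7 eats N5 (level 2); other prey at levels: N3 1, N11 1, N4 2 → level 3.

Trophic level 3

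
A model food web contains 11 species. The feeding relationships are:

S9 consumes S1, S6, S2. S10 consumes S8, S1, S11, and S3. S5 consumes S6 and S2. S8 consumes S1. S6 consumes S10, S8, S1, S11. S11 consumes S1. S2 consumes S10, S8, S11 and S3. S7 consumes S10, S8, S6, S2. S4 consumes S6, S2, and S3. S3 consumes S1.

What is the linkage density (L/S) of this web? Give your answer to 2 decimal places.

There are L = 27 links among S = 11 species.
L/S = 27/11 = 2.4545 ≈ 2.45.

L/S = 2.45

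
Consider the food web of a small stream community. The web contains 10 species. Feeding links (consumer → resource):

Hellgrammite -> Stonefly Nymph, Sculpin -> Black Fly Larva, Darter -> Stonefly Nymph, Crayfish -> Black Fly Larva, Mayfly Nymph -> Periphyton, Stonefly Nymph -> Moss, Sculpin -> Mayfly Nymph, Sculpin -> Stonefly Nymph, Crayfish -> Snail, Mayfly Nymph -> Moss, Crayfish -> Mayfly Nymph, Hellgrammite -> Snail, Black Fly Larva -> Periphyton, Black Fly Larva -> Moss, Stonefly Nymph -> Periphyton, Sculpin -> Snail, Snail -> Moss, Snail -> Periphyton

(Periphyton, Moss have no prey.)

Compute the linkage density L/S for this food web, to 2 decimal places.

L/S = 1.80

There are L = 18 links among S = 10 species.
L/S = 18/10 = 1.8000 ≈ 1.80.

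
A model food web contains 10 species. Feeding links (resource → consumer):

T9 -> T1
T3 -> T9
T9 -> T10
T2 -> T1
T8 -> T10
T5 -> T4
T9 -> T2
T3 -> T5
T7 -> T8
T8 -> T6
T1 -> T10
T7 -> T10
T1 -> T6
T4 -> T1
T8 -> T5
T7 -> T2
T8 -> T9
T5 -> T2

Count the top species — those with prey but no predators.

Top species (has prey, but nothing eats it): T10, T6.
Count: 2.

2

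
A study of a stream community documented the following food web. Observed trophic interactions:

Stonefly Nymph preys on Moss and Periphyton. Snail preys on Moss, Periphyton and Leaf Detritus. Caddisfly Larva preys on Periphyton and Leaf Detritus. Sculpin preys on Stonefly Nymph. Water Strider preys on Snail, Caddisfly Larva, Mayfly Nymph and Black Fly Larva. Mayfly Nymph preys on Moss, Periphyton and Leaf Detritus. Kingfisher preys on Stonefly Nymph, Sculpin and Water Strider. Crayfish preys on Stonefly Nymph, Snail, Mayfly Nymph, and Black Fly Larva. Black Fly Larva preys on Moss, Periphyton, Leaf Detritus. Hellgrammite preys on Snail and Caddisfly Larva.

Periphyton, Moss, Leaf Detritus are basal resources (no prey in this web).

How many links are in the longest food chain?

3 links

One longest chain: Periphyton → Stonefly Nymph → Sculpin → Kingfisher.
It has 4 species and 3 links.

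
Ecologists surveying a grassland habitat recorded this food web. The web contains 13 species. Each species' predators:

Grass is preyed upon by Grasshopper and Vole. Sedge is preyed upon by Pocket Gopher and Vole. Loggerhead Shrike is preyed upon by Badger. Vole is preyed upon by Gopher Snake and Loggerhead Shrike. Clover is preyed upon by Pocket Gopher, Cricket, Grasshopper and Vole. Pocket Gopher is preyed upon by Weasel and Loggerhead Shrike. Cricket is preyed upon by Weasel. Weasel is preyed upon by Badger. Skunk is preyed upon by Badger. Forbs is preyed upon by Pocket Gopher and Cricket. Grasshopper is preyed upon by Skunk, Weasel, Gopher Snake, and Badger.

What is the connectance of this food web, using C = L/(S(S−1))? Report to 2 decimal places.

C = 0.14

The web has S = 13 species and L = 22 feeding links.
C = L / (S(S−1)) = 22 / 156 = 0.1410 ≈ 0.14.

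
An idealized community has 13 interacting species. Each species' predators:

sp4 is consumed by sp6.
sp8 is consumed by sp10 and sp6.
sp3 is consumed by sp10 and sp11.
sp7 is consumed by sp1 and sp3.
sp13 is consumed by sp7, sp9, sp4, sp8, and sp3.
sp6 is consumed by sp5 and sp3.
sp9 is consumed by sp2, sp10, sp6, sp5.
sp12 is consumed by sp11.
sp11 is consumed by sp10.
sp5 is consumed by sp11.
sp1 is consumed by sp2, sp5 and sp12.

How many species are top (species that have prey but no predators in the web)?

2

Top species (has prey, but nothing eats it): sp2, sp10.
Count: 2.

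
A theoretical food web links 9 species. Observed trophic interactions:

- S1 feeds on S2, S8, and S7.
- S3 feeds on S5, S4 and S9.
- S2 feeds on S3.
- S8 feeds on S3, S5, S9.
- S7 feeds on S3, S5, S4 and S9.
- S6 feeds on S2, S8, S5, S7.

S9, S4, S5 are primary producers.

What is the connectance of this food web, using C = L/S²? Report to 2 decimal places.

C = 0.22

The web has S = 9 species and L = 18 feeding links.
C = L / S² = 18 / 81 = 0.2222 ≈ 0.22.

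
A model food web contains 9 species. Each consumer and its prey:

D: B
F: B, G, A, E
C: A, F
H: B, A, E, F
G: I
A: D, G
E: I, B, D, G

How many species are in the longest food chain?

One longest chain: B → D → A → F → C.
It has 5 species and 4 links.

5 species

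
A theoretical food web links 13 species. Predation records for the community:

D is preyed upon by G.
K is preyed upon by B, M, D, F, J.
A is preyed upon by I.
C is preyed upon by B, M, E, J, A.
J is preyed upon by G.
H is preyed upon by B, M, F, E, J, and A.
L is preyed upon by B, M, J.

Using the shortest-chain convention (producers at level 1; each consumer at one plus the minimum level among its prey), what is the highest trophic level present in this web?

Producers (level 1): H, C, K, L.
Following each consumer down to its lowest-level prey: H → A → I (levels 1 through 3).
All prey of I (A 2) are at level 2 or above, so I is at level 1 + 2 = 3.
Every consumer has at least one prey at level 2 or below, so none exceeds level 3.

3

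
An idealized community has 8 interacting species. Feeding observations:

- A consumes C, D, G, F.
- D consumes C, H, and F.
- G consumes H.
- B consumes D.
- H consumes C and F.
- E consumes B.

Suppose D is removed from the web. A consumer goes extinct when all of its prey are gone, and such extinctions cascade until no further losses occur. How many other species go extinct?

2

Remove D.
Round 1: B (all prey gone) → extinct.
Round 2: E (all prey gone) → extinct.
No further losses. Total secondary extinctions: 2.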